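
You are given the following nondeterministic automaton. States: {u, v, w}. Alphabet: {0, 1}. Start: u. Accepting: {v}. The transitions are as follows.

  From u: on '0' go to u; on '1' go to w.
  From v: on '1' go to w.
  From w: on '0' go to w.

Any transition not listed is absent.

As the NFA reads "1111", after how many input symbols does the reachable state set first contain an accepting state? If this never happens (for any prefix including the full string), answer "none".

none

Start in {u}.
Read '1': {u} → {w}.
Read '1': {w} → ∅.
The set is empty and remains empty for the remaining 2 symbols.
No reachable set along the way intersects F.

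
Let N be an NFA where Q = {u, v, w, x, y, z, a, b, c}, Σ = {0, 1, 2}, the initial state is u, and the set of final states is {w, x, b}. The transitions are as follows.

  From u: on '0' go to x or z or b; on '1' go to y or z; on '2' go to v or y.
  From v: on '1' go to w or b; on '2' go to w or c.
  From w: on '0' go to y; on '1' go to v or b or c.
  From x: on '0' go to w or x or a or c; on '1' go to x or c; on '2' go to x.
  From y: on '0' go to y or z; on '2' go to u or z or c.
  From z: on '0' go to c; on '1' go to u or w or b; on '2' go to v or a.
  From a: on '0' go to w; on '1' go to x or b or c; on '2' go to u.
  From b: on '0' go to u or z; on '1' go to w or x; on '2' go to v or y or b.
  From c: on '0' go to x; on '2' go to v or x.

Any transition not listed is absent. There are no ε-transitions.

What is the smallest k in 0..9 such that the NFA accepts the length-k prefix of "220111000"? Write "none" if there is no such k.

Start in {u}.
Read '2': {u} → {v, y}.
Read '2': {v, y} → {u, w, z, c}.
None of the earlier sets intersect F, but {u, w, z, c} does.

2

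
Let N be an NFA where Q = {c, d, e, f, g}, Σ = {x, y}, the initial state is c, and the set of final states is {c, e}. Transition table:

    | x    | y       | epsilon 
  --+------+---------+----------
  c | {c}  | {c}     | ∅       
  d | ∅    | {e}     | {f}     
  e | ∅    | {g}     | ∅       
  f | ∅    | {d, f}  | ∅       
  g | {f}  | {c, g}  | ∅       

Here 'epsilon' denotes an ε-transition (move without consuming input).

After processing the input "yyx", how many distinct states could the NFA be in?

1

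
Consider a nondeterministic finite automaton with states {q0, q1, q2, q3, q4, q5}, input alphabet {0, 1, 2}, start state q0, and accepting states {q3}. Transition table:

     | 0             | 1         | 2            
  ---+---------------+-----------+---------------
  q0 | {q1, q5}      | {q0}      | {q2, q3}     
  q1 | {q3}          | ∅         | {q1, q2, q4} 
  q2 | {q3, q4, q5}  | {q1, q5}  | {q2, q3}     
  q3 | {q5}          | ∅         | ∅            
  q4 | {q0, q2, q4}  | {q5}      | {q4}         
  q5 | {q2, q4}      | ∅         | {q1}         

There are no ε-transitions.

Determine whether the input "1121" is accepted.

No

Start in {q0}.
Read '1': q0→{q0}; now {q0}.
Read '1': q0→{q0}; now {q0}.
Read '2': q0→{q2, q3}; now {q2, q3}.
Read '1': q2→{q1, q5}, q3→∅; now {q1, q5}.
The final set {q1, q5} contains no accepting state.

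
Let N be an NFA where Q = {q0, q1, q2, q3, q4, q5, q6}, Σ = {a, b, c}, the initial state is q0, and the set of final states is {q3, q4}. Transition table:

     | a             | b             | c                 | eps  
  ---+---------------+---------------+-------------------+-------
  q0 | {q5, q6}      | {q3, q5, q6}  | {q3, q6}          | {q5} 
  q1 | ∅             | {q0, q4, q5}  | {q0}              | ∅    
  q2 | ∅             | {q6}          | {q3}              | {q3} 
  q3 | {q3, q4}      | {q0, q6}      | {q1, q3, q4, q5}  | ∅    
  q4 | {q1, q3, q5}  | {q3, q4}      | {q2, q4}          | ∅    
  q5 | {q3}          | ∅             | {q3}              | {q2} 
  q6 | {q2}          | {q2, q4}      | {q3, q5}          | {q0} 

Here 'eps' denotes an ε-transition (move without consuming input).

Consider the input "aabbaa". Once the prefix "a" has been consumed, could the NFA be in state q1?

No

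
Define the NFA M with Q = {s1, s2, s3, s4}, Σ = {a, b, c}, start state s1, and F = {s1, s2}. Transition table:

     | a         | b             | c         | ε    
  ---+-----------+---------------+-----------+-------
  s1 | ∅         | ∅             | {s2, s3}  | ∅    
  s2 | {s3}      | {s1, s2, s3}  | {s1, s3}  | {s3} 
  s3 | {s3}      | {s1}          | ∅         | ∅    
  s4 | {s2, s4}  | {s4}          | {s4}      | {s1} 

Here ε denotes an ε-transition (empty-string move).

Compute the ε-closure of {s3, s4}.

Begin with {s3, s4}.
ε-move s4 → s1; add s1.

{s1, s3, s4}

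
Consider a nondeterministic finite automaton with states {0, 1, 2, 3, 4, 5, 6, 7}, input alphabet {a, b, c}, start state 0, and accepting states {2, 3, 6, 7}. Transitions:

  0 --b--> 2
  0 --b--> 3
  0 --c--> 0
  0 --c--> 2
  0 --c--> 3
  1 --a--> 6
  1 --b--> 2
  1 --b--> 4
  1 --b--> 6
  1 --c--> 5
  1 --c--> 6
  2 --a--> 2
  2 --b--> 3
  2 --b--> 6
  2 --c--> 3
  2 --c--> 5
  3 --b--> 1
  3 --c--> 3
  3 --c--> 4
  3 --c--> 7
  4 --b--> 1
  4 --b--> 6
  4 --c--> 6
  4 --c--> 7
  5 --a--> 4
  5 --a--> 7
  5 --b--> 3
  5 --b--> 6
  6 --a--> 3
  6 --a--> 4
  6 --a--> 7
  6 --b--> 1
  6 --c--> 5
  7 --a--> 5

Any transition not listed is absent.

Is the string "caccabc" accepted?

Yes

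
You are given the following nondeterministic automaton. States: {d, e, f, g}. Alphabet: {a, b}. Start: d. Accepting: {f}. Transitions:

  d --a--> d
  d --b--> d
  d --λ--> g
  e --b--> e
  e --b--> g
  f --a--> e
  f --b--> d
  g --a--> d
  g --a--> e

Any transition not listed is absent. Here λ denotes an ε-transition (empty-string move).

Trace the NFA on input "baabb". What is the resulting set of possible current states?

{d, e, g}

Start: ε-closure({d}) = {d, g}.
Read 'b': {d, g} → {d, g}.
Read 'a': {d, g} → {d, e, g}.
Read 'a': {d, e, g} → {d, e, g}.
Read 'b': {d, e, g} → {d, e, g}.
Read 'b': {d, e, g} → {d, e, g}.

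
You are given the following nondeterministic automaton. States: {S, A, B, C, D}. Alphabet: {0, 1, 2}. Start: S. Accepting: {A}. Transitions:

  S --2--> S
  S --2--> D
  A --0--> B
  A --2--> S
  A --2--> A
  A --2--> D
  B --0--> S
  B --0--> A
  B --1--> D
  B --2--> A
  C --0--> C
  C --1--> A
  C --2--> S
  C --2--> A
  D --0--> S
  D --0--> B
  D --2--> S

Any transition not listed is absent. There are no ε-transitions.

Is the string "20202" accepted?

Yes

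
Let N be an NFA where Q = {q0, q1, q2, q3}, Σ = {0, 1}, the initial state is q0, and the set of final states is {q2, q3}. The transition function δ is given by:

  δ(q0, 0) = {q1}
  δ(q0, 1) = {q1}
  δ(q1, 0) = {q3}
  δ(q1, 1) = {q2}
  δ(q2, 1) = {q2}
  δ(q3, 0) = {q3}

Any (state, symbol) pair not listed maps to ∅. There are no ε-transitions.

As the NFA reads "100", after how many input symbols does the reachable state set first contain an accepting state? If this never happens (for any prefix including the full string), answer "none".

2

Start in {q0}.
Read '1': {q0} → {q1}.
Read '0': {q1} → {q3}.
None of the earlier sets intersect F, but {q3} does.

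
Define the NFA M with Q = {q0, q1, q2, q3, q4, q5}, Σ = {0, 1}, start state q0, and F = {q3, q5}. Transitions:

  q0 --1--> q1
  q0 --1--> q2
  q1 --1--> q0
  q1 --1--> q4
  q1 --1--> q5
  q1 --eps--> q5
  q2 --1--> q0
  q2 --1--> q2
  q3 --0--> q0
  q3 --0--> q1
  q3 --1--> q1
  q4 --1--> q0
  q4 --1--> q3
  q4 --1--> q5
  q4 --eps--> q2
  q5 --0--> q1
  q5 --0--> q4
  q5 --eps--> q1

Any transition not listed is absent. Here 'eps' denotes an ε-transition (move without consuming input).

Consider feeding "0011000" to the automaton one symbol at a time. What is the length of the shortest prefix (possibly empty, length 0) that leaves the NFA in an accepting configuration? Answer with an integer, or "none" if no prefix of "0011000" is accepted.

none

Start in {q0}.
Read '0': q0→∅; now ∅.
The set is empty and remains empty for the remaining 6 symbols.
No reachable set along the way intersects F.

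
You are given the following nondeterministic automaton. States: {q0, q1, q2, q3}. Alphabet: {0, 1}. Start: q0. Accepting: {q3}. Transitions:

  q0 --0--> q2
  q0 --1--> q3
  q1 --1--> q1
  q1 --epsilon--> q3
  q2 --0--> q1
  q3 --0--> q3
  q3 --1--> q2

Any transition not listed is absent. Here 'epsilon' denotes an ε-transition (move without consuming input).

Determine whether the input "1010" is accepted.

Start in {q0}.
Read '1': q0→{q3}; now {q3}.
Read '0': q3→{q3}; now {q3}.
Read '1': q3→{q2}; now {q2}.
Read '0': q2→{q1}; union {q1}; ε-closure = {q1, q3}.
The final set {q1, q3} contains the accepting state q3.

Yes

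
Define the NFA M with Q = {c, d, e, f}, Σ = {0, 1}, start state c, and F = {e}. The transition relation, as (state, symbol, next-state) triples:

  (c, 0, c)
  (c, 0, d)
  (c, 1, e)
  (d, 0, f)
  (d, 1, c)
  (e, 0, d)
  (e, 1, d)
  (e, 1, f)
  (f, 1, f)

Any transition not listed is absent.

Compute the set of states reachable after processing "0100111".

{c, d, f}

Start in {c}.
Read '0': c→{c, d}; now {c, d}.
Read '1': c→{e}, d→{c}; now {c, e}.
Read '0': c→{c, d}, e→{d}; now {c, d}.
Read '0': c→{c, d}, d→{f}; now {c, d, f}.
Read '1': c→{e}, d→{c}, f→{f}; now {c, e, f}.
Read '1': c→{e}, e→{d, f}, f→{f}; now {d, e, f}.
Read '1': d→{c}, e→{d, f}, f→{f}; now {c, d, f}.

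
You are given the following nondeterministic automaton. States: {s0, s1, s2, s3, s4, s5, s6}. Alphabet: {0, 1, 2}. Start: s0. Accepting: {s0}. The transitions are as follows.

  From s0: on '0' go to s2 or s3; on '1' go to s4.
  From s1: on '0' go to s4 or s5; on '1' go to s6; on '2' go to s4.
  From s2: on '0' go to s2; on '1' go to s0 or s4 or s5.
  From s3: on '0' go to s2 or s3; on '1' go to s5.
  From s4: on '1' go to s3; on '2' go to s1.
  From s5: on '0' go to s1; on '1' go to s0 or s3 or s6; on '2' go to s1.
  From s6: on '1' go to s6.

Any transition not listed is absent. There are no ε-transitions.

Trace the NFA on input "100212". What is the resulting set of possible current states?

∅

Start in {s0}.
Read '1': s0→{s4}; now {s4}.
Read '0': s4→∅; now ∅.
The set is empty and remains empty for the remaining 4 symbols.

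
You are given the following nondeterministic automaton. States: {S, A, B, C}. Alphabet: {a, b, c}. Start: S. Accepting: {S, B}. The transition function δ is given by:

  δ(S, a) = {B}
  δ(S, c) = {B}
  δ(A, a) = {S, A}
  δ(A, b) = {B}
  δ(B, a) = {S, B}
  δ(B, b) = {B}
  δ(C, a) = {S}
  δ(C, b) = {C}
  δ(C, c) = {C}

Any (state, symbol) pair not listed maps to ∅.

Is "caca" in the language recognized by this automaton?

Yes

Start in {S}.
Read 'c': {S} → {B}.
Read 'a': {B} → {S, B}.
Read 'c': {S, B} → {B}.
Read 'a': {B} → {S, B}.
The final set {S, B} contains the accepting states S, B.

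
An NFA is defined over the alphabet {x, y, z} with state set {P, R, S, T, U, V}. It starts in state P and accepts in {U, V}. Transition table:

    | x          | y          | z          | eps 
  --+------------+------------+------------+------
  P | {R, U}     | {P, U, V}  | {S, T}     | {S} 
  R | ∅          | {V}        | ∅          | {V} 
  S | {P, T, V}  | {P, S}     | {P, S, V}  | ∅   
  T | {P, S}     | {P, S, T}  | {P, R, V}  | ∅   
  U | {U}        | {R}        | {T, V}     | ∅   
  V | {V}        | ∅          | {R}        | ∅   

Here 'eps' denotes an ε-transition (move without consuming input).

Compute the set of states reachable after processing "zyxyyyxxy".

{P, R, S, T, U, V}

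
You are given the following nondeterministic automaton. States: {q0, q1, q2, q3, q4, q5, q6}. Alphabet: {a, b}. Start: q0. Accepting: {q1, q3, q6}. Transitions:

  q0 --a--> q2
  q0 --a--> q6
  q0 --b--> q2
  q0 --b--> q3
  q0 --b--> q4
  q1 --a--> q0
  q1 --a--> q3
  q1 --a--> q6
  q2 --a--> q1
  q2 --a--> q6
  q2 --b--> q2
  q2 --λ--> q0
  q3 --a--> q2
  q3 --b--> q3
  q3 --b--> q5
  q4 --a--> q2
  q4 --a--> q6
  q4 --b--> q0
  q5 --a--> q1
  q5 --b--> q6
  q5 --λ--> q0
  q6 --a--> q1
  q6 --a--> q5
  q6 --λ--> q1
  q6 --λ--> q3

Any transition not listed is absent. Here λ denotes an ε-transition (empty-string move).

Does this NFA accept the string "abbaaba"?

Yes

Start in {q0}.
Read 'a': q0→{q2, q6}; union {q2, q6}; ε-closure = {q0, q1, q2, q3, q6}.
Read 'b': q0→{q2, q3, q4}, q1→∅, q2→{q2}, q3→{q3, q5}, q6→∅; union {q2, q3, q4, q5}; ε-closure = {q0, q2, q3, q4, q5}.
Read 'b': q0→{q2, q3, q4}, q2→{q2}, q3→{q3, q5}, q4→{q0}, q5→{q6}; union {q0, q2, q3, q4, q5, q6}; ε-closure = {q0, q1, q2, q3, q4, q5, q6}.
Read 'a': q0→{q2, q6}, q1→{q0, q3, q6}, q2→{q1, q6}, q3→{q2}, q4→{q2, q6}, q5→{q1}, q6→{q1, q5}; now {q0, q1, q2, q3, q5, q6}.
Read 'a': q0→{q2, q6}, q1→{q0, q3, q6}, q2→{q1, q6}, q3→{q2}, q5→{q1}, q6→{q1, q5}; now {q0, q1, q2, q3, q5, q6}.
Read 'b': q0→{q2, q3, q4}, q1→∅, q2→{q2}, q3→{q3, q5}, q5→{q6}, q6→∅; union {q2, q3, q4, q5, q6}; ε-closure = {q0, q1, q2, q3, q4, q5, q6}.
Read 'a': q0→{q2, q6}, q1→{q0, q3, q6}, q2→{q1, q6}, q3→{q2}, q4→{q2, q6}, q5→{q1}, q6→{q1, q5}; now {q0, q1, q2, q3, q5, q6}.
The final set {q0, q1, q2, q3, q5, q6} contains the accepting states q1, q3, q6.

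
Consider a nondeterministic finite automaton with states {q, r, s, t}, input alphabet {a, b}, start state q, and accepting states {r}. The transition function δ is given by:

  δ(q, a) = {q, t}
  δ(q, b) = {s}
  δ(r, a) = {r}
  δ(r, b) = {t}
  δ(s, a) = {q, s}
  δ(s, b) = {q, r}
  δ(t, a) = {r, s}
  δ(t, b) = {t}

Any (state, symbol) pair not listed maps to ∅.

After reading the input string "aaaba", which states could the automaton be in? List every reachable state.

Start in {q}.
Read 'a': q→{q, t}; now {q, t}.
Read 'a': q→{q, t}, t→{r, s}; now {q, r, s, t}.
Read 'a': q→{q, t}, r→{r}, s→{q, s}, t→{r, s}; now {q, r, s, t}.
Read 'b': q→{s}, r→{t}, s→{q, r}, t→{t}; now {q, r, s, t}.
Read 'a': q→{q, t}, r→{r}, s→{q, s}, t→{r, s}; now {q, r, s, t}.

{q, r, s, t}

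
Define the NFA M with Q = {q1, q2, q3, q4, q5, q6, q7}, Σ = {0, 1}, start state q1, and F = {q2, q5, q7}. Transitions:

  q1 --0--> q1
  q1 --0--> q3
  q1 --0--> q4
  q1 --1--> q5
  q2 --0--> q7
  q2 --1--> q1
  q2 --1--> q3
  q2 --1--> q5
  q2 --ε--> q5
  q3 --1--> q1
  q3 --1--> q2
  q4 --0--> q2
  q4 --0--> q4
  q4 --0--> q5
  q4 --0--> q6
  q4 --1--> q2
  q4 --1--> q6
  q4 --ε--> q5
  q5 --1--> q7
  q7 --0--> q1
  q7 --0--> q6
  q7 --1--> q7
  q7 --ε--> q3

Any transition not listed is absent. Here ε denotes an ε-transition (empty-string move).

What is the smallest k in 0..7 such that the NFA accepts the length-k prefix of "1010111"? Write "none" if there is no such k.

1

Start in {q1}.
Read '1': q1→{q5}; now {q5}.
None of the earlier sets intersect F, but {q5} does.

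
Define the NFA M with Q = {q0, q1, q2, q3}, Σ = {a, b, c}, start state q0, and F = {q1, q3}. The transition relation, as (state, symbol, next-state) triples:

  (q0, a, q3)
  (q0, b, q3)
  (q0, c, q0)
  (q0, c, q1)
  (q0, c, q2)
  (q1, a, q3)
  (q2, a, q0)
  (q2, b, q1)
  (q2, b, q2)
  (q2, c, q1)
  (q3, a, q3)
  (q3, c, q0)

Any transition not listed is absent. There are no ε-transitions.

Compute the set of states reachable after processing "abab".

∅

Start in {q0}.
Read 'a': {q0} → {q3}.
Read 'b': {q3} → ∅.
The set is empty and remains empty for the remaining 2 symbols.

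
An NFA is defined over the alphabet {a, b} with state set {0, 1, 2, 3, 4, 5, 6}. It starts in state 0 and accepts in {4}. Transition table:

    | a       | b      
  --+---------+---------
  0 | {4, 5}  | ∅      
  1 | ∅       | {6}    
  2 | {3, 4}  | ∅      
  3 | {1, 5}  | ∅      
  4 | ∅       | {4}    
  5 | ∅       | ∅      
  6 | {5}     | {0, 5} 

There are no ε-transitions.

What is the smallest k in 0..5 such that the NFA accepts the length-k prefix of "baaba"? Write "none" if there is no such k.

none

Start in {0}.
Read 'b': {0} → ∅.
The set is empty and remains empty for the remaining 4 symbols.
No reachable set along the way intersects F.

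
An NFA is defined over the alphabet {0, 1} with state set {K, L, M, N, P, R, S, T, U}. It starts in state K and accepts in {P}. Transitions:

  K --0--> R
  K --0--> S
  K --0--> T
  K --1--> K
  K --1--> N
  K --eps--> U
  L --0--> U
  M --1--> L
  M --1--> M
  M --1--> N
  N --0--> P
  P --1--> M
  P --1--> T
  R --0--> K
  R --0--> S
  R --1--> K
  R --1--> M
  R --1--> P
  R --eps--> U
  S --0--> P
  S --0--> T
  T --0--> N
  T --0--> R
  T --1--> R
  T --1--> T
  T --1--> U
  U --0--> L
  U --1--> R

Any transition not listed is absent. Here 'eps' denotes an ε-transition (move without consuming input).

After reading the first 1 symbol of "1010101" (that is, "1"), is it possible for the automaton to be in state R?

Yes

Start: ε-closure({K}) = {K, U}.
Read '1': {K, U} → {K, N, R, U}.
State R is in {K, N, R, U}.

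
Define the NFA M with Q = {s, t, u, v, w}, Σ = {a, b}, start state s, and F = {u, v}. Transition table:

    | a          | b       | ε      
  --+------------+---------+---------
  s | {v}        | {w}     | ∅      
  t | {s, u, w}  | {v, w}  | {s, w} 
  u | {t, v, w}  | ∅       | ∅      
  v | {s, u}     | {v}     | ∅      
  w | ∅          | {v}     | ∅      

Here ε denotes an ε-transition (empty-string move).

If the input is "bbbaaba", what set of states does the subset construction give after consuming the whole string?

{s, u}

Start in {s}.
Read 'b': s→{w}; now {w}.
Read 'b': w→{v}; now {v}.
Read 'b': v→{v}; now {v}.
Read 'a': v→{s, u}; now {s, u}.
Read 'a': s→{v}, u→{t, v, w}; union {t, v, w}; ε-closure = {s, t, v, w}.
Read 'b': s→{w}, t→{v, w}, v→{v}, w→{v}; now {v, w}.
Read 'a': v→{s, u}, w→∅; now {s, u}.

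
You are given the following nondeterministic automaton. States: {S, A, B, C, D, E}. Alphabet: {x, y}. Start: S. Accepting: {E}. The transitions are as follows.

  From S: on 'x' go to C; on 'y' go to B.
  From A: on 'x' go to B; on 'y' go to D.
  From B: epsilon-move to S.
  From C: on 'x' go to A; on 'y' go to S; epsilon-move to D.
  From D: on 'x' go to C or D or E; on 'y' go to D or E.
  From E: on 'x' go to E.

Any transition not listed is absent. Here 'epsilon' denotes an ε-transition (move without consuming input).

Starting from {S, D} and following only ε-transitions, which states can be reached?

{S, D}

Begin with {S, D}.
No ε-moves leave this set, so the closure equals the set itself.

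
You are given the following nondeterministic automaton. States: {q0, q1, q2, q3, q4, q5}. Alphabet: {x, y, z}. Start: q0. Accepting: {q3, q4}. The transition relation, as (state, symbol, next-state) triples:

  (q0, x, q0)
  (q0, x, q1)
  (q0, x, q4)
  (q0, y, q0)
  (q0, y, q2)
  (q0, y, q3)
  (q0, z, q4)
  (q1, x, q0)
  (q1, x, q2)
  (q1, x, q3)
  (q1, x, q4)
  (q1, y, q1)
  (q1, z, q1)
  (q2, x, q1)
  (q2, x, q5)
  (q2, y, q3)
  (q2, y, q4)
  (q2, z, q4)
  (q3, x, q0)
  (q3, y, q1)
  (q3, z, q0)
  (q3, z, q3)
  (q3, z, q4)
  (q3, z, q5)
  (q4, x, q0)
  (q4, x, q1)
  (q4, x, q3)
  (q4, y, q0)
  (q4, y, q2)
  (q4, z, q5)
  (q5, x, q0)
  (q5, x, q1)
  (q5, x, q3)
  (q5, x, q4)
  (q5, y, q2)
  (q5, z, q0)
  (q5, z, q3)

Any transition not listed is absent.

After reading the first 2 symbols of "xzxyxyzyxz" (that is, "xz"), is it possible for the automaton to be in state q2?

No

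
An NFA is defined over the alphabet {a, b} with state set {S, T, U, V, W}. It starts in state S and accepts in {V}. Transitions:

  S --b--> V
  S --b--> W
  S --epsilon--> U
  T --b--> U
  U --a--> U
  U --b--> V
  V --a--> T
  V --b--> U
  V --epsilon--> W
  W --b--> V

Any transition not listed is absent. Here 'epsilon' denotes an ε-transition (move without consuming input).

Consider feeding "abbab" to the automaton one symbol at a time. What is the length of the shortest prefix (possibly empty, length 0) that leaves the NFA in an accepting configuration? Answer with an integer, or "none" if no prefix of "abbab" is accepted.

2

Start: ε-closure({S}) = {S, U}.
Read 'a': S→∅, U→{U}; now {U}.
Read 'b': U→{V}; union {V}; ε-closure = {V, W}.
None of the earlier sets intersect F, but {V, W} does.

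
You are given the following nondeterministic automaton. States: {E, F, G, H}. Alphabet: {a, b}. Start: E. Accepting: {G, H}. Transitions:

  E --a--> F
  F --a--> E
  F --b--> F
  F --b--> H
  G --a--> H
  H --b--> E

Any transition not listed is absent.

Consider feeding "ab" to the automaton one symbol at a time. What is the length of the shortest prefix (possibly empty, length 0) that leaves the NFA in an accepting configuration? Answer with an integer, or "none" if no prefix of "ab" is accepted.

Start in {E}.
Read 'a': {E} → {F}.
Read 'b': {F} → {F, H}.
None of the earlier sets intersect F, but {F, H} does.

2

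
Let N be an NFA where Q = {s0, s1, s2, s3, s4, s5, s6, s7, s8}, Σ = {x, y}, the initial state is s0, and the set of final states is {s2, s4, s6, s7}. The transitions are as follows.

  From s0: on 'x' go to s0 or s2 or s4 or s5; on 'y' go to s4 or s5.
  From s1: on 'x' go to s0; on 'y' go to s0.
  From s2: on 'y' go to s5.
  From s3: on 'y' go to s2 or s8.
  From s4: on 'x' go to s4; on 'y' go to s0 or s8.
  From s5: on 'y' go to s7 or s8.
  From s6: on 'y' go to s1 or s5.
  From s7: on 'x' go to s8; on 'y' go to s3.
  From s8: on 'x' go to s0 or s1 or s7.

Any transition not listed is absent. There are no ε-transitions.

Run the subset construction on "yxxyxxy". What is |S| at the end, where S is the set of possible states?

Start in {s0}.
Read 'y': {s0} → {s4, s5}.
Read 'x': {s4, s5} → {s4}.
Read 'x': {s4} → {s4}.
Read 'y': {s4} → {s0, s8}.
Read 'x': {s0, s8} → {s0, s1, s2, s4, s5, s7}.
Read 'x': {s0, s1, s2, s4, s5, s7} → {s0, s2, s4, s5, s8}.
Read 'y': {s0, s2, s4, s5, s8} → {s0, s4, s5, s7, s8}.
That set has 5 states.

5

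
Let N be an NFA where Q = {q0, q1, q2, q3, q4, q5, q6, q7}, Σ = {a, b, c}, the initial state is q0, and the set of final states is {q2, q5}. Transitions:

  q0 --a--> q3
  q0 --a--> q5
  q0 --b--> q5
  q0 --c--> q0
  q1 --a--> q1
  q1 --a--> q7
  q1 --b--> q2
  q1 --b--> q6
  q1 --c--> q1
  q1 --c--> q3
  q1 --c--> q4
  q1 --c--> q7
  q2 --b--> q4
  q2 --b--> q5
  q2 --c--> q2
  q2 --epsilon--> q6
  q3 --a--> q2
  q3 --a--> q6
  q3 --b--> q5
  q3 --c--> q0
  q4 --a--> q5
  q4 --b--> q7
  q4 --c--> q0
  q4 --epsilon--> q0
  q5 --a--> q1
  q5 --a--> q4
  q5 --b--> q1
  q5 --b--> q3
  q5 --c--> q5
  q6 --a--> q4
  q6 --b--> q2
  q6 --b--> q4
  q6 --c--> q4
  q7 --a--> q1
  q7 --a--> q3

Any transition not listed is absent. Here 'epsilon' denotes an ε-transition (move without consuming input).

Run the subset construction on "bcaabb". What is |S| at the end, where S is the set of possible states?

Start in {q0}.
Read 'b': {q0} → {q5}.
Read 'c': {q5} → {q5}.
Read 'a': {q5} → {q0, q1, q4}.
Read 'a': {q0, q1, q4} → {q1, q3, q5, q7}.
Read 'b': {q1, q3, q5, q7} → {q1, q2, q3, q5, q6}.
Read 'b': {q1, q2, q3, q5, q6} → {q0, q1, q2, q3, q4, q5, q6}.
That set has 7 states.

7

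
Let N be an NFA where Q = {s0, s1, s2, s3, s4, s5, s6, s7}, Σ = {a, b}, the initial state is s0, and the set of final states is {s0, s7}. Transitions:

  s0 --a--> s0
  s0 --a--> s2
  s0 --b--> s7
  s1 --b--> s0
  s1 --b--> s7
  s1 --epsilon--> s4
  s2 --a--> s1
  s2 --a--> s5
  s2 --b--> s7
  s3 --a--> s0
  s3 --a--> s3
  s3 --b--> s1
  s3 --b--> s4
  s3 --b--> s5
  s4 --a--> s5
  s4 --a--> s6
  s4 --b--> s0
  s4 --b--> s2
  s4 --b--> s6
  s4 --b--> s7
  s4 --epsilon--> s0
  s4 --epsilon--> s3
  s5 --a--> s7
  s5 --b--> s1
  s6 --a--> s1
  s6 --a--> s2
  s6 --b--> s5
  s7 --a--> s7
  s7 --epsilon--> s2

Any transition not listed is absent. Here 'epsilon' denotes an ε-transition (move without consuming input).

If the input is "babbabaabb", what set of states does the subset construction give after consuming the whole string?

{s0, s1, s2, s3, s4, s5, s6, s7}

Start in {s0}.
Read 'b': {s0} → {s2, s7}.
Read 'a': {s2, s7} → {s0, s1, s2, s3, s4, s5, s7}.
Read 'b': {s0, s1, s2, s3, s4, s5, s7} → {s0, s1, s2, s3, s4, s5, s6, s7}.
Read 'b': {s0, s1, s2, s3, s4, s5, s6, s7} → {s0, s1, s2, s3, s4, s5, s6, s7}.
Read 'a': {s0, s1, s2, s3, s4, s5, s6, s7} → {s0, s1, s2, s3, s4, s5, s6, s7}.
Read 'b': {s0, s1, s2, s3, s4, s5, s6, s7} → {s0, s1, s2, s3, s4, s5, s6, s7}.
Read 'a': {s0, s1, s2, s3, s4, s5, s6, s7} → {s0, s1, s2, s3, s4, s5, s6, s7}.
Read 'a': {s0, s1, s2, s3, s4, s5, s6, s7} → {s0, s1, s2, s3, s4, s5, s6, s7}.
Read 'b': {s0, s1, s2, s3, s4, s5, s6, s7} → {s0, s1, s2, s3, s4, s5, s6, s7}.
Read 'b': {s0, s1, s2, s3, s4, s5, s6, s7} → {s0, s1, s2, s3, s4, s5, s6, s7}.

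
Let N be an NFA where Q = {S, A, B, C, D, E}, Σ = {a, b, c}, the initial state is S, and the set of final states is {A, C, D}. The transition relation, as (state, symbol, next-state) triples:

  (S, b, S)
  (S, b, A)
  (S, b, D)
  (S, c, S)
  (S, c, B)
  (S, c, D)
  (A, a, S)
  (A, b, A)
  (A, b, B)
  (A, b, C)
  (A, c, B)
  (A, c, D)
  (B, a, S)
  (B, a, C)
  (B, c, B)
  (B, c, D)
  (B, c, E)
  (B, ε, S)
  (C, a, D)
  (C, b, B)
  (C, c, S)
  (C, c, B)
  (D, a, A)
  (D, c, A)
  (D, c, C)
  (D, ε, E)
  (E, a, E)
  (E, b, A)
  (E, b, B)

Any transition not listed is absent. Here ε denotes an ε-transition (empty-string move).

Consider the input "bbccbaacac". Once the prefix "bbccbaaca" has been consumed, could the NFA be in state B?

No

Start in {S}.
Read 'b': S→{S, A, D}; union {S, A, D}; ε-closure = {S, A, D, E}.
Read 'b': S→{S, A, D}, A→{A, B, C}, D→∅, E→{A, B}; union {S, A, B, C, D}; ε-closure = {S, A, B, C, D, E}.
Read 'c': S→{S, B, D}, A→{B, D}, B→{B, D, E}, C→{S, B}, D→{A, C}, E→∅; now {S, A, B, C, D, E}.
Read 'c': S→{S, B, D}, A→{B, D}, B→{B, D, E}, C→{S, B}, D→{A, C}, E→∅; now {S, A, B, C, D, E}.
Read 'b': S→{S, A, D}, A→{A, B, C}, B→∅, C→{B}, D→∅, E→{A, B}; union {S, A, B, C, D}; ε-closure = {S, A, B, C, D, E}.
Read 'a': S→∅, A→{S}, B→{S, C}, C→{D}, D→{A}, E→{E}; now {S, A, C, D, E}.
Read 'a': S→∅, A→{S}, C→{D}, D→{A}, E→{E}; now {S, A, D, E}.
Read 'c': S→{S, B, D}, A→{B, D}, D→{A, C}, E→∅; union {S, A, B, C, D}; ε-closure = {S, A, B, C, D, E}.
Read 'a': S→∅, A→{S}, B→{S, C}, C→{D}, D→{A}, E→{E}; now {S, A, C, D, E}.
State B is not in {S, A, C, D, E}.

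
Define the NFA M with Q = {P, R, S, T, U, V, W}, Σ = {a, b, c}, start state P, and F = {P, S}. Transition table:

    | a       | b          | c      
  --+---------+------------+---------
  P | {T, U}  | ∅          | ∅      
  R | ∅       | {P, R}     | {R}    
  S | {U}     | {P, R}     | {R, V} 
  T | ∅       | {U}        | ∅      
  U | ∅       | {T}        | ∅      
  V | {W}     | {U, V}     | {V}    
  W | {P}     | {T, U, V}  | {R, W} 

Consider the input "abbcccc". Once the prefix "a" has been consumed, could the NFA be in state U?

Start in {P}.
Read 'a': P→{T, U}; now {T, U}.
State U is in {T, U}.

Yes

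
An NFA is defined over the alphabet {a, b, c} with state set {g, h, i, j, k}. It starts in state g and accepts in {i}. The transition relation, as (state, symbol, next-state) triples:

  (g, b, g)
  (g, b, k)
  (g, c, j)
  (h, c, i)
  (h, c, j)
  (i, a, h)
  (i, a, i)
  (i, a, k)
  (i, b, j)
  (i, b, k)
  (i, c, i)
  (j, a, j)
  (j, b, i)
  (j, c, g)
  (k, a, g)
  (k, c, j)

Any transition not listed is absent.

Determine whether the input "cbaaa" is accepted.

Yes

Start in {g}.
Read 'c': {g} → {j}.
Read 'b': {j} → {i}.
Read 'a': {i} → {h, i, k}.
Read 'a': {h, i, k} → {g, h, i, k}.
Read 'a': {g, h, i, k} → {g, h, i, k}.
The final set {g, h, i, k} contains the accepting state i.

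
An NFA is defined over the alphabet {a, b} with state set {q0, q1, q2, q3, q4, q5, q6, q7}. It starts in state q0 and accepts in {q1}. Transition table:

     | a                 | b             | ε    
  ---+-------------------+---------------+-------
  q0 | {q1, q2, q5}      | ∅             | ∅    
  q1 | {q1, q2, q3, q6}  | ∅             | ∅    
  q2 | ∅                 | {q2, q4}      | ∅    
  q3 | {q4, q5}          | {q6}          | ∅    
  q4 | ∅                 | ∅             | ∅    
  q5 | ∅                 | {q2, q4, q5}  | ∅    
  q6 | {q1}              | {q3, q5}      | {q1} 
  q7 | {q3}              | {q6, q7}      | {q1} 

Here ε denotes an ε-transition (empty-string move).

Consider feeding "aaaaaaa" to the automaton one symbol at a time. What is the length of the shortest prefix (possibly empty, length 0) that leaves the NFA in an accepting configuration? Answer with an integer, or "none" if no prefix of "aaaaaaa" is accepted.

1

Start in {q0}.
Read 'a': {q0} → {q1, q2, q5}.
None of the earlier sets intersect F, but {q1, q2, q5} does.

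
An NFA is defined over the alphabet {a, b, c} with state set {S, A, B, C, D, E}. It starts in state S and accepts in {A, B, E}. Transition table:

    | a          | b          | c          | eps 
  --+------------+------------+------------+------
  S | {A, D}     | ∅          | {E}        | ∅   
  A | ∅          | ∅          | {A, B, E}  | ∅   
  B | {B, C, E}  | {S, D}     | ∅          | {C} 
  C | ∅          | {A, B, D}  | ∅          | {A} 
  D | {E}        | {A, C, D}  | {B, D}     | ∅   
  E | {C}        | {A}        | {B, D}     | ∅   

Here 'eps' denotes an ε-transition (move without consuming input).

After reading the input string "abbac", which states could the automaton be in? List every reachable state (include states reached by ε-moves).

Start in {S}.
Read 'a': {S} → {A, D}.
Read 'b': {A, D} → {A, C, D}.
Read 'b': {A, C, D} → {A, B, C, D}.
Read 'a': {A, B, C, D} → {A, B, C, E}.
Read 'c': {A, B, C, E} → {A, B, C, D, E}.

{A, B, C, D, E}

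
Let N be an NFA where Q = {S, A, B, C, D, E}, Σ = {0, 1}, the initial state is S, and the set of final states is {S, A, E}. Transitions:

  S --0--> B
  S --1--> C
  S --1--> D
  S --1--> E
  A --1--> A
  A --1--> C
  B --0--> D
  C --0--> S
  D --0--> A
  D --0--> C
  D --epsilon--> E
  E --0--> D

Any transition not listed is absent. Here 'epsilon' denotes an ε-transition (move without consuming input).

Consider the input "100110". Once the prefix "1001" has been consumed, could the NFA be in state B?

No

Start in {S}.
Read '1': {S} → {C, D, E}.
Read '0': {C, D, E} → {S, A, C, D, E}.
Read '0': {S, A, C, D, E} → {S, A, B, C, D, E}.
Read '1': {S, A, B, C, D, E} → {A, C, D, E}.
State B is not in {A, C, D, E}.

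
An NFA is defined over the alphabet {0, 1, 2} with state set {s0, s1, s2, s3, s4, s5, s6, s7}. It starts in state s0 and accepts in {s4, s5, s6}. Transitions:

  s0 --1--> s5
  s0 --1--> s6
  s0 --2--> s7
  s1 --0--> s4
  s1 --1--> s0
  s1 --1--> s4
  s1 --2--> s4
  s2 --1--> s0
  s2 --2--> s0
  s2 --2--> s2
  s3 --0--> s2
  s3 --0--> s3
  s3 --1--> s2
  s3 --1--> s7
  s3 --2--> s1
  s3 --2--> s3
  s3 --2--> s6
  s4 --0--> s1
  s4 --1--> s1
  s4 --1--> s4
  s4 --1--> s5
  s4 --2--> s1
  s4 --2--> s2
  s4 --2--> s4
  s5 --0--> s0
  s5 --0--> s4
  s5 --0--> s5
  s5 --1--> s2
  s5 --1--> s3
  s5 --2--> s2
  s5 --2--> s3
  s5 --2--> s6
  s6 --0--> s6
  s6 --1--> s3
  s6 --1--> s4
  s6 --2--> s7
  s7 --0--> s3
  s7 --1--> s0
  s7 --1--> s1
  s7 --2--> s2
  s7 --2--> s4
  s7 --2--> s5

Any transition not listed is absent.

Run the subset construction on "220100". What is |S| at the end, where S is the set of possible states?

7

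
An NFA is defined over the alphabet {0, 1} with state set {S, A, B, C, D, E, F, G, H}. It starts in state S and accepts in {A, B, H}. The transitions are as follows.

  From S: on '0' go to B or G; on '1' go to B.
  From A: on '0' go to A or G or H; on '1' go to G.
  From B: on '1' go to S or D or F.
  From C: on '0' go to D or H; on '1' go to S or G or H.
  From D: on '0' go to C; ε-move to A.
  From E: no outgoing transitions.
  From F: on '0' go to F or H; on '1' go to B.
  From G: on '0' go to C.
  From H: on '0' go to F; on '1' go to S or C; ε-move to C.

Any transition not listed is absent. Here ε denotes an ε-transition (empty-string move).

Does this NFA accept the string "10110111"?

No

Start in {S}.
Read '1': {S} → {B}.
Read '0': {B} → ∅.
The set is empty and remains empty for the remaining 6 symbols.
The final set ∅ contains no accepting state.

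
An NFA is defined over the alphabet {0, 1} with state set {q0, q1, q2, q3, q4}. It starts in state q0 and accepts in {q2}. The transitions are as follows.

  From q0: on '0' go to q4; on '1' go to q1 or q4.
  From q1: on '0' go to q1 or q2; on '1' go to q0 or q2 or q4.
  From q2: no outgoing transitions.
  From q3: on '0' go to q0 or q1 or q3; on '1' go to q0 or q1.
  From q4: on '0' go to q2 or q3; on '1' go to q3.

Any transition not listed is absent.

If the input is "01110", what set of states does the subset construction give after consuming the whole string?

{q1, q2, q3, q4}

Start in {q0}.
Read '0': q0→{q4}; now {q4}.
Read '1': q4→{q3}; now {q3}.
Read '1': q3→{q0, q1}; now {q0, q1}.
Read '1': q0→{q1, q4}, q1→{q0, q2, q4}; now {q0, q1, q2, q4}.
Read '0': q0→{q4}, q1→{q1, q2}, q2→∅, q4→{q2, q3}; now {q1, q2, q3, q4}.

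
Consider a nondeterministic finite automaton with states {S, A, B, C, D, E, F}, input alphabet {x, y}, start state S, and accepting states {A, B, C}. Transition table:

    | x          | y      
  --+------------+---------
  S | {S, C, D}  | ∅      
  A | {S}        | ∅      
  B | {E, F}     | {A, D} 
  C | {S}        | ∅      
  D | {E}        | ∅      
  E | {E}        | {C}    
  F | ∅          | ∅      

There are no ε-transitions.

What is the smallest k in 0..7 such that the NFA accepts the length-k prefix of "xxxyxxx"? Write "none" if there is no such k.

1

Start in {S}.
Read 'x': {S} → {S, C, D}.
None of the earlier sets intersect F, but {S, C, D} does.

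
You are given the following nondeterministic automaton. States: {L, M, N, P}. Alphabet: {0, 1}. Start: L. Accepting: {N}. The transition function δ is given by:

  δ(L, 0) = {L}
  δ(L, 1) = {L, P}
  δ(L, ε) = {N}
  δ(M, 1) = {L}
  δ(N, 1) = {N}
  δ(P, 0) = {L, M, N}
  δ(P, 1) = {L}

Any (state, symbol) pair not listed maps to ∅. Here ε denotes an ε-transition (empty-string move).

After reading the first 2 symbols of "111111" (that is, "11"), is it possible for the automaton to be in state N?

Yes

Start: ε-closure({L}) = {L, N}.
Read '1': L→{L, P}, N→{N}; now {L, N, P}.
Read '1': L→{L, P}, N→{N}, P→{L}; now {L, N, P}.
State N is in {L, N, P}.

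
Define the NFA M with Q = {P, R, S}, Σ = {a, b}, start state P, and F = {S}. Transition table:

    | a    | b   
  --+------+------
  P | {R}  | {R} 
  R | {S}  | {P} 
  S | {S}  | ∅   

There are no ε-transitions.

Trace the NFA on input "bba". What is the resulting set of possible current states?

Start in {P}.
Read 'b': {P} → {R}.
Read 'b': {R} → {P}.
Read 'a': {P} → {R}.

{R}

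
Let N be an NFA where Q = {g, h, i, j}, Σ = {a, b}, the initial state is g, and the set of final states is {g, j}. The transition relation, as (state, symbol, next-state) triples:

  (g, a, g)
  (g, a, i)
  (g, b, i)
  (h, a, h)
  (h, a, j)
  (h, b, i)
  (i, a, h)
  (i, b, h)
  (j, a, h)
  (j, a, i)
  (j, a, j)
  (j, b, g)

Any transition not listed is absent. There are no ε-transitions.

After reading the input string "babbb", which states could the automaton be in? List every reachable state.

{i}

Start in {g}.
Read 'b': {g} → {i}.
Read 'a': {i} → {h}.
Read 'b': {h} → {i}.
Read 'b': {i} → {h}.
Read 'b': {h} → {i}.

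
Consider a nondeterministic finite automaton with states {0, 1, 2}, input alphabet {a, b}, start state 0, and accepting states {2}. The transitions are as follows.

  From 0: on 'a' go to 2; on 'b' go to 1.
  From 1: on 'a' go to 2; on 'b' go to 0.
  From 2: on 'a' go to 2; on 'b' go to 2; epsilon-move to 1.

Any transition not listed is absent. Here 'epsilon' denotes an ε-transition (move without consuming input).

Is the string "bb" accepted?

No

Start in {0}.
Read 'b': 0→{1}; now {1}.
Read 'b': 1→{0}; now {0}.
The final set {0} contains no accepting state.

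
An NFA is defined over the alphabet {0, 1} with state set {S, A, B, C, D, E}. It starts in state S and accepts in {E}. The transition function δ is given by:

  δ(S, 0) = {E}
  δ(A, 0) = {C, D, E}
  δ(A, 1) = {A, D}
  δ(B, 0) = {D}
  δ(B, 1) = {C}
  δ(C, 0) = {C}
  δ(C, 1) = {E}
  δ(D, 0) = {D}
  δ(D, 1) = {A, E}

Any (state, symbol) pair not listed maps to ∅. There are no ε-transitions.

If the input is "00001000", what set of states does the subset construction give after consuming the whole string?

Start in {S}.
Read '0': S→{E}; now {E}.
Read '0': E→∅; now ∅.
The set is empty and remains empty for the remaining 6 symbols.

∅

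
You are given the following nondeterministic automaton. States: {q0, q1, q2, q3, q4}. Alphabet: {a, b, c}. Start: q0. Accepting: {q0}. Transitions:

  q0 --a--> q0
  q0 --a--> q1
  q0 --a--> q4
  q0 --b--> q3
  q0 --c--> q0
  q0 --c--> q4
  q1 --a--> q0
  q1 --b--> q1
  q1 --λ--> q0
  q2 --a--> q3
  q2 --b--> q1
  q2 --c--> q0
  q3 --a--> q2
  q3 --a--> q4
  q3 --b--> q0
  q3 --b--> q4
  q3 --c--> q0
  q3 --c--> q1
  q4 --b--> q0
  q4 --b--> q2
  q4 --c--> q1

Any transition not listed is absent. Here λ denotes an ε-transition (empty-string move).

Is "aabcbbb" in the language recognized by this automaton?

Yes

Start in {q0}.
Read 'a': q0→{q0, q1, q4}; now {q0, q1, q4}.
Read 'a': q0→{q0, q1, q4}, q1→{q0}, q4→∅; now {q0, q1, q4}.
Read 'b': q0→{q3}, q1→{q1}, q4→{q0, q2}; now {q0, q1, q2, q3}.
Read 'c': q0→{q0, q4}, q1→∅, q2→{q0}, q3→{q0, q1}; now {q0, q1, q4}.
Read 'b': q0→{q3}, q1→{q1}, q4→{q0, q2}; now {q0, q1, q2, q3}.
Read 'b': q0→{q3}, q1→{q1}, q2→{q1}, q3→{q0, q4}; now {q0, q1, q3, q4}.
Read 'b': q0→{q3}, q1→{q1}, q3→{q0, q4}, q4→{q0, q2}; now {q0, q1, q2, q3, q4}.
The final set {q0, q1, q2, q3, q4} contains the accepting state q0.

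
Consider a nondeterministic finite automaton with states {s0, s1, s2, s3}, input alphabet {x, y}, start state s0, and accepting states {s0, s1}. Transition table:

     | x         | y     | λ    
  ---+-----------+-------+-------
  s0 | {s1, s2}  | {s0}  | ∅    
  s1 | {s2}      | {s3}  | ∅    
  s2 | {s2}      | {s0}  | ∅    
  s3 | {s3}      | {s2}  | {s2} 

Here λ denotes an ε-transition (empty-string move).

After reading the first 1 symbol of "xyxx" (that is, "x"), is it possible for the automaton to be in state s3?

No

Start in {s0}.
Read 'x': {s0} → {s1, s2}.
State s3 is not in {s1, s2}.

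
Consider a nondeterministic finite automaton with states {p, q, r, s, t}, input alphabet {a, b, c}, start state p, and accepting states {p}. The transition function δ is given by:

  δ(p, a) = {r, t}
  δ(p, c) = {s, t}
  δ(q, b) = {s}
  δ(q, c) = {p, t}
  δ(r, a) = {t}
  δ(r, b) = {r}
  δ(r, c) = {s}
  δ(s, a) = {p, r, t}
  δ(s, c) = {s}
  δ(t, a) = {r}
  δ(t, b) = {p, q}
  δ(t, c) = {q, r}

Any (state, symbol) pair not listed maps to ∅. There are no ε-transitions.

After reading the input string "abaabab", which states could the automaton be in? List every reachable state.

{p, q, r}

Start in {p}.
Read 'a': {p} → {r, t}.
Read 'b': {r, t} → {p, q, r}.
Read 'a': {p, q, r} → {r, t}.
Read 'a': {r, t} → {r, t}.
Read 'b': {r, t} → {p, q, r}.
Read 'a': {p, q, r} → {r, t}.
Read 'b': {r, t} → {p, q, r}.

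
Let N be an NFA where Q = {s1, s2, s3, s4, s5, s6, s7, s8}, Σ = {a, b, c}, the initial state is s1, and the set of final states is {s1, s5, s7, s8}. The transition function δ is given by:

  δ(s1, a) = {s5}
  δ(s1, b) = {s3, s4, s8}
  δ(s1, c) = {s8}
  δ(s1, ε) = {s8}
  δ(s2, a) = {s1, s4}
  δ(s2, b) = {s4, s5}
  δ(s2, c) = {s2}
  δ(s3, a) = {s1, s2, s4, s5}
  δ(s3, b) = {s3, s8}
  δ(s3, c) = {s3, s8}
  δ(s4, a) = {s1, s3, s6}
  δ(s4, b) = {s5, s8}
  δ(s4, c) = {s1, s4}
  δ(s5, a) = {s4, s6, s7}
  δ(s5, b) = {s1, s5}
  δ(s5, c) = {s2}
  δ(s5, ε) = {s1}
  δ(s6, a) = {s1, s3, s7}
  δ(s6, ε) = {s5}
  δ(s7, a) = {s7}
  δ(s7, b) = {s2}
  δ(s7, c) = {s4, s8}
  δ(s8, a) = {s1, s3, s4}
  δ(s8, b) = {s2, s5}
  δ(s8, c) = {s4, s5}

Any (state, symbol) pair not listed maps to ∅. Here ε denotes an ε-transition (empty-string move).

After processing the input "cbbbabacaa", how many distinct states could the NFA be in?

Start: ε-closure({s1}) = {s1, s8}.
Read 'c': s1→{s8}, s8→{s4, s5}; union {s4, s5, s8}; ε-closure = {s1, s4, s5, s8}.
Read 'b': s1→{s3, s4, s8}, s4→{s5, s8}, s5→{s1, s5}, s8→{s2, s5}; now {s1, s2, s3, s4, s5, s8}.
Read 'b': s1→{s3, s4, s8}, s2→{s4, s5}, s3→{s3, s8}, s4→{s5, s8}, s5→{s1, s5}, s8→{s2, s5}; now {s1, s2, s3, s4, s5, s8}.
Read 'b': s1→{s3, s4, s8}, s2→{s4, s5}, s3→{s3, s8}, s4→{s5, s8}, s5→{s1, s5}, s8→{s2, s5}; now {s1, s2, s3, s4, s5, s8}.
Read 'a': s1→{s5}, s2→{s1, s4}, s3→{s1, s2, s4, s5}, s4→{s1, s3, s6}, s5→{s4, s6, s7}, s8→{s1, s3, s4}; union {s1, s2, s3, s4, s5, s6, s7}; ε-closure = {s1, s2, s3, s4, s5, s6, s7, s8}.
Read 'b': s1→{s3, s4, s8}, s2→{s4, s5}, s3→{s3, s8}, s4→{s5, s8}, s5→{s1, s5}, s6→∅, s7→{s2}, s8→{s2, s5}; now {s1, s2, s3, s4, s5, s8}.
Read 'a': s1→{s5}, s2→{s1, s4}, s3→{s1, s2, s4, s5}, s4→{s1, s3, s6}, s5→{s4, s6, s7}, s8→{s1, s3, s4}; union {s1, s2, s3, s4, s5, s6, s7}; ε-closure = {s1, s2, s3, s4, s5, s6, s7, s8}.
Read 'c': s1→{s8}, s2→{s2}, s3→{s3, s8}, s4→{s1, s4}, s5→{s2}, s6→∅, s7→{s4, s8}, s8→{s4, s5}; now {s1, s2, s3, s4, s5, s8}.
Read 'a': s1→{s5}, s2→{s1, s4}, s3→{s1, s2, s4, s5}, s4→{s1, s3, s6}, s5→{s4, s6, s7}, s8→{s1, s3, s4}; union {s1, s2, s3, s4, s5, s6, s7}; ε-closure = {s1, s2, s3, s4, s5, s6, s7, s8}.
Read 'a': s1→{s5}, s2→{s1, s4}, s3→{s1, s2, s4, s5}, s4→{s1, s3, s6}, s5→{s4, s6, s7}, s6→{s1, s3, s7}, s7→{s7}, s8→{s1, s3, s4}; union {s1, s2, s3, s4, s5, s6, s7}; ε-closure = {s1, s2, s3, s4, s5, s6, s7, s8}.
That set has 8 states.

8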